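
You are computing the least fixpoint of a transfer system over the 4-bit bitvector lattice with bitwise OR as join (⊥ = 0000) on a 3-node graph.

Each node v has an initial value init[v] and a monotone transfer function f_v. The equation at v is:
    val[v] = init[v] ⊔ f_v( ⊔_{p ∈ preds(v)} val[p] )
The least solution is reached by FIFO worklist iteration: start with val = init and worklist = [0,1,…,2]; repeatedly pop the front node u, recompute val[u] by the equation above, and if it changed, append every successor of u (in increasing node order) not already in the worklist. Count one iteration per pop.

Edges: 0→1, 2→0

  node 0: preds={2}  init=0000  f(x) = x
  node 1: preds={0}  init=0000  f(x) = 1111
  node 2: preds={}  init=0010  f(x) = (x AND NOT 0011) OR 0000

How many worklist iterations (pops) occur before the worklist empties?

Trace (3 dequeues):
  [1] u=0 | in 0010 | out 0010 | prev 0000 | push {}
  [2] u=1 | in 0010 | out 1111 | prev 0000 | push {}
  [3] u=2 | in 0000 | out 0010 | ==

Converged values:
  [0] 0010
  [1] 1111
  [2] 0010

3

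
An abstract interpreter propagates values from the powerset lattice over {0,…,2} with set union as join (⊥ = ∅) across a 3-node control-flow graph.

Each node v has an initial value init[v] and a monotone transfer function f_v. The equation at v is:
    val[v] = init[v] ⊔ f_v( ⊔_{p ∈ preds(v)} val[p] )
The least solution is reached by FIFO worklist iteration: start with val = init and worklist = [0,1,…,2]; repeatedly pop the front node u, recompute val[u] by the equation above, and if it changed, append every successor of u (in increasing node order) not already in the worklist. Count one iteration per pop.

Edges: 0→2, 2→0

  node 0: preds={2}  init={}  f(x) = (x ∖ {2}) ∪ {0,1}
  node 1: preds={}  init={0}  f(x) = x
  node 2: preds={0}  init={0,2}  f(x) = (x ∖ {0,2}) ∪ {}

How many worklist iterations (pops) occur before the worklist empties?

4

Worklist (4 pops):
  #1 pop 0: in={0,2} → {0,1} (was {}); enqueue []
  #2 pop 1: in={} → {0} (no change)
  #3 pop 2: in={0,1} → {0,1,2} (was {0,2}); enqueue [0]
  #4 pop 0: in={0,1,2} → {0,1} (no change)

Fixpoint:
  val[0] = {0,1}
  val[1] = {0}
  val[2] = {0,1,2}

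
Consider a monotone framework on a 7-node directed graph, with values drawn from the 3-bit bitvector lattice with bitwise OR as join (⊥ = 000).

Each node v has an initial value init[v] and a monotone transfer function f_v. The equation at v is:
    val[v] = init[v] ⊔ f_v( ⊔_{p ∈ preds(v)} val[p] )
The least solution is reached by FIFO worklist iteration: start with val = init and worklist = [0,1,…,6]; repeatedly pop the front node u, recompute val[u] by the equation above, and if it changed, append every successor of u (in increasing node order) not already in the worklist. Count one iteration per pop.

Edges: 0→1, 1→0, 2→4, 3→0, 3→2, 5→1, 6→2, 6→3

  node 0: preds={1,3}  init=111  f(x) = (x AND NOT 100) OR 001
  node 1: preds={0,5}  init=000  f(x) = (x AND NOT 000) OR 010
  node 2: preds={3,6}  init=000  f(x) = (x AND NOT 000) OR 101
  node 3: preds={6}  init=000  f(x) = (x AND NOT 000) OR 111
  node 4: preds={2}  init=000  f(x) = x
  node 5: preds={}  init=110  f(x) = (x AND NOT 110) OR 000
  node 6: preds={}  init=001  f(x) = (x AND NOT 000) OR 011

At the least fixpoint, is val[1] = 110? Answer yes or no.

Worklist (11 pops):
  #1 pop 0: in=000 → 111 (no change)
  #2 pop 1: in=111 → 111 (was 000); enqueue [0]
  #3 pop 2: in=001 → 101 (was 000); enqueue []
  #4 pop 3: in=001 → 111 (was 000); enqueue [2]
  #5 pop 4: in=101 → 101 (was 000); enqueue []
  #6 pop 5: in=000 → 110 (no change)
  #7 pop 6: in=000 → 011 (was 001); enqueue [3]
  #8 pop 0: in=111 → 111 (no change)
  #9 pop 2: in=111 → 111 (was 101); enqueue [4]
  #10 pop 3: in=011 → 111 (no change)
  #11 pop 4: in=111 → 111 (was 101); enqueue []

Fixpoint:
  val[0] = 111
  val[1] = 111
  val[2] = 111
  val[3] = 111
  val[4] = 111
  val[5] = 110
  val[6] = 011

no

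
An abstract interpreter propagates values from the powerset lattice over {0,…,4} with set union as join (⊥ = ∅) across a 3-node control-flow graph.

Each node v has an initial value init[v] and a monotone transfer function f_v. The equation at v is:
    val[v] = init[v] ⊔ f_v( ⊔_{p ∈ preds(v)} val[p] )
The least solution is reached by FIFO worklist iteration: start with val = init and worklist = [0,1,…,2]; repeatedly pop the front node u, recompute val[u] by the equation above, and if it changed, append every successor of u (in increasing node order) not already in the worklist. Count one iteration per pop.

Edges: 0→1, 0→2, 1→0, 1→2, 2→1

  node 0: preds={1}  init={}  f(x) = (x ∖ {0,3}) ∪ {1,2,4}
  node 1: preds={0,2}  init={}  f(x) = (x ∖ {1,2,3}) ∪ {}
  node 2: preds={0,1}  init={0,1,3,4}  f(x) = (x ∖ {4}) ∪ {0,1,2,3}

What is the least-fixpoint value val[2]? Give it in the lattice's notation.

Iteration log — 5 steps:
  step 1. node 0  ⊔preds={}  new={1,2,4}  old={}  +wl: 
  step 2. node 1  ⊔preds={0,1,2,3,4}  new={0,4}  old={}  +wl: 0
  step 3. node 2  ⊔preds={0,1,2,4}  new={0,1,2,3,4}  old={0,1,3,4}  +wl: 1
  step 4. node 0  ⊔preds={0,4}  new={1,2,4}  stable
  step 5. node 1  ⊔preds={0,1,2,3,4}  new={0,4}  stable

Least fixpoint reached:
  node 0: {1,2,4}
  node 1: {0,4}
  node 2: {0,1,2,3,4}

{0,1,2,3,4}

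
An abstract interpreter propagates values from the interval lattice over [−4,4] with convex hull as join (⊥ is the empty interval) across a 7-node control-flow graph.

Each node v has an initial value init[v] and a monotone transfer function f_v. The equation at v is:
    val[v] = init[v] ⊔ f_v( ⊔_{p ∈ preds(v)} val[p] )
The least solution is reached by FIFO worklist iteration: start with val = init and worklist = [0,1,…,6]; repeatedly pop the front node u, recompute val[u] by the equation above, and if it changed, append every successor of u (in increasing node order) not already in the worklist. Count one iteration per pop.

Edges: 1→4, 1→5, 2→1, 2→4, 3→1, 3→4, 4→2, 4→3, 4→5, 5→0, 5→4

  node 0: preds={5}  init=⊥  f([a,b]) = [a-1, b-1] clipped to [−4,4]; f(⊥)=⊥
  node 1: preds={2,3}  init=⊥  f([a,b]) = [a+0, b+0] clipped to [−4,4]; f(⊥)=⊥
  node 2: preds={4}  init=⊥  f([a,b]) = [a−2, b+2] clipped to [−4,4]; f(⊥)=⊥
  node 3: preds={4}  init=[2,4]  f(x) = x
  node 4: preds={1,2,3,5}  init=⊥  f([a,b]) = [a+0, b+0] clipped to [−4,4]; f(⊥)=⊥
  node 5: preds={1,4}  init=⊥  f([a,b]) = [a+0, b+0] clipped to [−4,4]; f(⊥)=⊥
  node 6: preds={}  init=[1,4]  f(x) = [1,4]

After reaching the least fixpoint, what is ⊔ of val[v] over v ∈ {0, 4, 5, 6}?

[-4,4]

Trace (30 dequeues):
  [1] u=0 | in ⊥ | out ⊥ | ==
  [2] u=1 | in [2,4] | out [2,4] | prev ⊥ | push {}
  [3] u=2 | in ⊥ | out ⊥ | ==
  [4] u=3 | in ⊥ | out [2,4] | ==
  [5] u=4 | in [2,4] | out [2,4] | prev ⊥ | push {2,3}
  [6] u=5 | in [2,4] | out [2,4] | prev ⊥ | push {0,4}
  [7] u=6 | in ⊥ | out [1,4] | ==
  [8] u=2 | in [2,4] | out [0,4] | prev ⊥ | push {1}
  [9] u=3 | in [2,4] | out [2,4] | ==
  [10] u=0 | in [2,4] | out [1,3] | prev ⊥ | push {}
  [11] u=4 | in [0,4] | out [0,4] | prev [2,4] | push {2,3,5}
  [12] u=1 | in [0,4] | out [0,4] | prev [2,4] | push {4}
  [13] u=2 | in [0,4] | out [-2,4] | prev [0,4] | push {1}
  [14] u=3 | in [0,4] | out [0,4] | prev [2,4] | push {}
  [15] u=5 | in [0,4] | out [0,4] | prev [2,4] | push {0}
  [16] u=4 | in [-2,4] | out [-2,4] | prev [0,4] | push {2,3,5}
  [17] u=1 | in [-2,4] | out [-2,4] | prev [0,4] | push {4}
  [18] u=0 | in [0,4] | out [-1,3] | prev [1,3] | push {}
  [19] u=2 | in [-2,4] | out [-4,4] | prev [-2,4] | push {1}
  [20] u=3 | in [-2,4] | out [-2,4] | prev [0,4] | push {}
  [21] u=5 | in [-2,4] | out [-2,4] | prev [0,4] | push {0}
  [22] u=4 | in [-4,4] | out [-4,4] | prev [-2,4] | push {2,3,5}
  [23] u=1 | in [-4,4] | out [-4,4] | prev [-2,4] | push {4}
  [24] u=0 | in [-2,4] | out [-3,3] | prev [-1,3] | push {}
  [25] u=2 | in [-4,4] | out [-4,4] | ==
  [26] u=3 | in [-4,4] | out [-4,4] | prev [-2,4] | push {1}
  [27] u=5 | in [-4,4] | out [-4,4] | prev [-2,4] | push {0}
  [28] u=4 | in [-4,4] | out [-4,4] | ==
  [29] u=1 | in [-4,4] | out [-4,4] | ==
  [30] u=0 | in [-4,4] | out [-4,3] | prev [-3,3] | push {}

Converged values:
  [0] [-4,3]
  [1] [-4,4]
  [2] [-4,4]
  [3] [-4,4]
  [4] [-4,4]
  [5] [-4,4]
  [6] [1,4]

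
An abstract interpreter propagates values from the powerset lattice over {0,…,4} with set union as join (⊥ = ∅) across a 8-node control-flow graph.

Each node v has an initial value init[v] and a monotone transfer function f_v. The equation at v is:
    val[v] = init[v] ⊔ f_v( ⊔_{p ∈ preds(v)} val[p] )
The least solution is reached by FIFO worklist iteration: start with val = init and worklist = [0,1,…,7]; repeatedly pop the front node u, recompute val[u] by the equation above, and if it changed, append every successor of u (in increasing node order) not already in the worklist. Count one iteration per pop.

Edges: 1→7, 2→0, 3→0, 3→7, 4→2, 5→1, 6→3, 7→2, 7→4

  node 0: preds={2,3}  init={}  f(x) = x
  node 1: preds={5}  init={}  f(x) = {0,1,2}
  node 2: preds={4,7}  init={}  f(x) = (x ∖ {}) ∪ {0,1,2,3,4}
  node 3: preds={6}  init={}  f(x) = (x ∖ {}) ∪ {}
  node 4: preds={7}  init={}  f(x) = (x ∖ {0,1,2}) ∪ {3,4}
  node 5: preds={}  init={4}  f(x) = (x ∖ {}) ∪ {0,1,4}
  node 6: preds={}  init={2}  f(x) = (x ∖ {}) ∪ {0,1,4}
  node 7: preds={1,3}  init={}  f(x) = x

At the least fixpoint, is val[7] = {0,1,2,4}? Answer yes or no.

Worklist (17 pops):
  #1 pop 0: in={} → {} (no change)
  #2 pop 1: in={4} → {0,1,2} (was {}); enqueue []
  #3 pop 2: in={} → {0,1,2,3,4} (was {}); enqueue [0]
  #4 pop 3: in={2} → {2} (was {}); enqueue []
  #5 pop 4: in={} → {3,4} (was {}); enqueue [2]
  #6 pop 5: in={} → {0,1,4} (was {4}); enqueue [1]
  #7 pop 6: in={} → {0,1,2,4} (was {2}); enqueue [3]
  #8 pop 7: in={0,1,2} → {0,1,2} (was {}); enqueue [4]
  #9 pop 0: in={0,1,2,3,4} → {0,1,2,3,4} (was {}); enqueue []
  #10 pop 2: in={0,1,2,3,4} → {0,1,2,3,4} (no change)
  #11 pop 1: in={0,1,4} → {0,1,2} (no change)
  #12 pop 3: in={0,1,2,4} → {0,1,2,4} (was {2}); enqueue [0,7]
  #13 pop 4: in={0,1,2} → {3,4} (no change)
  #14 pop 0: in={0,1,2,3,4} → {0,1,2,3,4} (no change)
  #15 pop 7: in={0,1,2,4} → {0,1,2,4} (was {0,1,2}); enqueue [2,4]
  #16 pop 2: in={0,1,2,3,4} → {0,1,2,3,4} (no change)
  #17 pop 4: in={0,1,2,4} → {3,4} (no change)

Fixpoint:
  val[0] = {0,1,2,3,4}
  val[1] = {0,1,2}
  val[2] = {0,1,2,3,4}
  val[3] = {0,1,2,4}
  val[4] = {3,4}
  val[5] = {0,1,4}
  val[6] = {0,1,2,4}
  val[7] = {0,1,2,4}

yes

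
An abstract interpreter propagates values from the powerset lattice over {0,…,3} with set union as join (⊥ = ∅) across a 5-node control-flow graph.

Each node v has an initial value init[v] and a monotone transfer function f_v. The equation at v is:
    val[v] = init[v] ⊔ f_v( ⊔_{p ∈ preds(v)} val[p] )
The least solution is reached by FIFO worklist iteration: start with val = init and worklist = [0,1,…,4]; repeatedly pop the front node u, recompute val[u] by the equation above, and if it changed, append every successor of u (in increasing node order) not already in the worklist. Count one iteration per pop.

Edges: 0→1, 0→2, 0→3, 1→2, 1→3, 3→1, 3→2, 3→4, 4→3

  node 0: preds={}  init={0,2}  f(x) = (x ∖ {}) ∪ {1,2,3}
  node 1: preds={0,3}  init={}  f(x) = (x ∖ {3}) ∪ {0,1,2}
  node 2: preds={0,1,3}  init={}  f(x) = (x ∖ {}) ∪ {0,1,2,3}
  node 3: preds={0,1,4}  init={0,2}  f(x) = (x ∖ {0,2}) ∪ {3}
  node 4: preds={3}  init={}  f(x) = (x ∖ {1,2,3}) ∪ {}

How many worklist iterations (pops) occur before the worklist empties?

Worklist (8 pops):
  #1 pop 0: in={} → {0,1,2,3} (was {0,2}); enqueue []
  #2 pop 1: in={0,1,2,3} → {0,1,2} (was {}); enqueue []
  #3 pop 2: in={0,1,2,3} → {0,1,2,3} (was {}); enqueue []
  #4 pop 3: in={0,1,2,3} → {0,1,2,3} (was {0,2}); enqueue [1,2]
  #5 pop 4: in={0,1,2,3} → {0} (was {}); enqueue [3]
  #6 pop 1: in={0,1,2,3} → {0,1,2} (no change)
  #7 pop 2: in={0,1,2,3} → {0,1,2,3} (no change)
  #8 pop 3: in={0,1,2,3} → {0,1,2,3} (no change)

Fixpoint:
  val[0] = {0,1,2,3}
  val[1] = {0,1,2}
  val[2] = {0,1,2,3}
  val[3] = {0,1,2,3}
  val[4] = {0}

8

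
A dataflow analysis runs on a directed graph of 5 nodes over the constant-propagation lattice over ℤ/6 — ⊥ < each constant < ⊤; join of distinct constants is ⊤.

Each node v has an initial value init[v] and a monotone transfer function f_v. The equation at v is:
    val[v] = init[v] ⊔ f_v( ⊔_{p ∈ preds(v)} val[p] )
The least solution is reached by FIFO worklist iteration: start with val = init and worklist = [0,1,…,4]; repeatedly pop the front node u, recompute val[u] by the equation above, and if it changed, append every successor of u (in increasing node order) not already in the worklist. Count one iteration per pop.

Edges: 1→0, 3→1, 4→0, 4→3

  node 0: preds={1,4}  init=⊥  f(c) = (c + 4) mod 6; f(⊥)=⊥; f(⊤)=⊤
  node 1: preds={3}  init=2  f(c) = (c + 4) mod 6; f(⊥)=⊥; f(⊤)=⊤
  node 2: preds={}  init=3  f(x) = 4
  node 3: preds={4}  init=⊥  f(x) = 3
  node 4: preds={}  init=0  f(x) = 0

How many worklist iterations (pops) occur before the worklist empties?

7

Worklist (7 pops):
  #1 pop 0: in=⊤ → ⊤ (was ⊥); enqueue []
  #2 pop 1: in=⊥ → 2 (no change)
  #3 pop 2: in=⊥ → ⊤ (was 3); enqueue []
  #4 pop 3: in=0 → 3 (was ⊥); enqueue [1]
  #5 pop 4: in=⊥ → 0 (no change)
  #6 pop 1: in=3 → ⊤ (was 2); enqueue [0]
  #7 pop 0: in=⊤ → ⊤ (no change)

Fixpoint:
  val[0] = ⊤
  val[1] = ⊤
  val[2] = ⊤
  val[3] = 3
  val[4] = 0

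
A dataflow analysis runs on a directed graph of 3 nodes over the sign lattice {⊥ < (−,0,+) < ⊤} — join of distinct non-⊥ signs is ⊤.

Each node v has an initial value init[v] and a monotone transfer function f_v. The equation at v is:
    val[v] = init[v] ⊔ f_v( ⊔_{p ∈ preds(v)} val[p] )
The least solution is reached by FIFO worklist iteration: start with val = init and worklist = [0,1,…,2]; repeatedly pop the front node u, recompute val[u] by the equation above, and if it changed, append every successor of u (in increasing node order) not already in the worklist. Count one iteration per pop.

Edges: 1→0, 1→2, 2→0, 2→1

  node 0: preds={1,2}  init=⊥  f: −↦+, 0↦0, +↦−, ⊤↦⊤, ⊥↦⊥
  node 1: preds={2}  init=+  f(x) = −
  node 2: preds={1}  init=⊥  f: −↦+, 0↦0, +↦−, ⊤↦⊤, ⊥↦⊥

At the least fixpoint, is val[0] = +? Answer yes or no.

Worklist (5 pops):
  #1 pop 0: in=+ → − (was ⊥); enqueue []
  #2 pop 1: in=⊥ → ⊤ (was +); enqueue [0]
  #3 pop 2: in=⊤ → ⊤ (was ⊥); enqueue [1]
  #4 pop 0: in=⊤ → ⊤ (was −); enqueue []
  #5 pop 1: in=⊤ → ⊤ (no change)

Fixpoint:
  val[0] = ⊤
  val[1] = ⊤
  val[2] = ⊤

no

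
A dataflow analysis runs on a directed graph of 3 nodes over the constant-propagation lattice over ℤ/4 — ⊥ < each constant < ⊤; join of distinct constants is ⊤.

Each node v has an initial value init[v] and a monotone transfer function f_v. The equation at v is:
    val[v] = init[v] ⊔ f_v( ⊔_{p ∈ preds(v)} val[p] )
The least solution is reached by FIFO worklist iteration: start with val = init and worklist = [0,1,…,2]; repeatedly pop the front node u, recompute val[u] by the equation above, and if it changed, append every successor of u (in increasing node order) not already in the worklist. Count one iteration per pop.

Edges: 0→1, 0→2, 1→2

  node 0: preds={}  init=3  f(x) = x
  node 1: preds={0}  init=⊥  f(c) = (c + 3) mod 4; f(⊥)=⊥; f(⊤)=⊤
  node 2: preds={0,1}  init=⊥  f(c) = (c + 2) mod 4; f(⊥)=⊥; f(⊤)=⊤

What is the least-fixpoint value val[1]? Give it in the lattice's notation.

Iteration log — 3 steps:
  step 1. node 0  ⊔preds=⊥  new=3  stable
  step 2. node 1  ⊔preds=3  new=2  old=⊥  +wl: 
  step 3. node 2  ⊔preds=⊤  new=⊤  old=⊥  +wl: 

Least fixpoint reached:
  node 0: 3
  node 1: 2
  node 2: ⊤

2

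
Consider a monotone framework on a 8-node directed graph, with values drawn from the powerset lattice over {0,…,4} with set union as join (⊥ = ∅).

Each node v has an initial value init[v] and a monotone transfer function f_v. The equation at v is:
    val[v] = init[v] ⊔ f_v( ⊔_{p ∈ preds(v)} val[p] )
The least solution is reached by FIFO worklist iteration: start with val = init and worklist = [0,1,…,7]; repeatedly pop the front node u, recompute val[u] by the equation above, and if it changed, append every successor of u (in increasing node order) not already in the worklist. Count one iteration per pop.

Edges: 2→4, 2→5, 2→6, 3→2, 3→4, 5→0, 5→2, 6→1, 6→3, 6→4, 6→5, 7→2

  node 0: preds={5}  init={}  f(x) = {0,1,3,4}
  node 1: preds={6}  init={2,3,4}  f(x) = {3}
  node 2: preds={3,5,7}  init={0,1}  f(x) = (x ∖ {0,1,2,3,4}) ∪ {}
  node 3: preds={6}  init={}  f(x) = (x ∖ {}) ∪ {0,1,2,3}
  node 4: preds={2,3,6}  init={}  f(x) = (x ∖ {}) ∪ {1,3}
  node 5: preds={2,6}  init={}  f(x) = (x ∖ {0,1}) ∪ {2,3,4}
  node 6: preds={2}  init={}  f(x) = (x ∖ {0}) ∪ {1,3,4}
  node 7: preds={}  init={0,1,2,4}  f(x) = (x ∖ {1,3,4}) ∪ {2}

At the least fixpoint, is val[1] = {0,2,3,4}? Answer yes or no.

no

Iteration log — 15 steps:
  step 1. node 0  ⊔preds={}  new={0,1,3,4}  old={}  +wl: 
  step 2. node 1  ⊔preds={}  new={2,3,4}  stable
  step 3. node 2  ⊔preds={0,1,2,4}  new={0,1}  stable
  step 4. node 3  ⊔preds={}  new={0,1,2,3}  old={}  +wl: 2
  step 5. node 4  ⊔preds={0,1,2,3}  new={0,1,2,3}  old={}  +wl: 
  step 6. node 5  ⊔preds={0,1}  new={2,3,4}  old={}  +wl: 0
  step 7. node 6  ⊔preds={0,1}  new={1,3,4}  old={}  +wl: 1,3,4,5
  step 8. node 7  ⊔preds={}  new={0,1,2,4}  stable
  step 9. node 2  ⊔preds={0,1,2,3,4}  new={0,1}  stable
  step 10. node 0  ⊔preds={2,3,4}  new={0,1,3,4}  stable
  step 11. node 1  ⊔preds={1,3,4}  new={2,3,4}  stable
  step 12. node 3  ⊔preds={1,3,4}  new={0,1,2,3,4}  old={0,1,2,3}  +wl: 2
  step 13. node 4  ⊔preds={0,1,2,3,4}  new={0,1,2,3,4}  old={0,1,2,3}  +wl: 
  step 14. node 5  ⊔preds={0,1,3,4}  new={2,3,4}  stable
  step 15. node 2  ⊔preds={0,1,2,3,4}  new={0,1}  stable

Least fixpoint reached:
  node 0: {0,1,3,4}
  node 1: {2,3,4}
  node 2: {0,1}
  node 3: {0,1,2,3,4}
  node 4: {0,1,2,3,4}
  node 5: {2,3,4}
  node 6: {1,3,4}
  node 7: {0,1,2,4}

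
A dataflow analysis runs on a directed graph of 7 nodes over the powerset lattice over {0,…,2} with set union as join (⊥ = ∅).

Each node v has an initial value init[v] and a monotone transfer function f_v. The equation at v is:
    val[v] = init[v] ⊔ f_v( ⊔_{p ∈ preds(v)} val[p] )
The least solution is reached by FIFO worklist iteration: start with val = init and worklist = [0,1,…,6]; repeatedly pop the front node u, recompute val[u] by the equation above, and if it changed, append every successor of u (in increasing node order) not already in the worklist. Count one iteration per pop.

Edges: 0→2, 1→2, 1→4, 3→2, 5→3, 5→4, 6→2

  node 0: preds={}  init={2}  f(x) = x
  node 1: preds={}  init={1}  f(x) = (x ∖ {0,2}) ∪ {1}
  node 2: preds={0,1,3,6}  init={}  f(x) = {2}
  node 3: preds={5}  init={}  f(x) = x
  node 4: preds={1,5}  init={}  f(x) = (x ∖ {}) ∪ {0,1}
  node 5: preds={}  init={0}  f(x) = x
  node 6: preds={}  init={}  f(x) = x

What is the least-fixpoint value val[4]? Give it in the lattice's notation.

Trace (8 dequeues):
  [1] u=0 | in {} | out {2} | ==
  [2] u=1 | in {} | out {1} | ==
  [3] u=2 | in {1,2} | out {2} | prev {} | push {}
  [4] u=3 | in {0} | out {0} | prev {} | push {2}
  [5] u=4 | in {0,1} | out {0,1} | prev {} | push {}
  [6] u=5 | in {} | out {0} | ==
  [7] u=6 | in {} | out {} | ==
  [8] u=2 | in {0,1,2} | out {2} | ==

Converged values:
  [0] {2}
  [1] {1}
  [2] {2}
  [3] {0}
  [4] {0,1}
  [5] {0}
  [6] {}

{0,1}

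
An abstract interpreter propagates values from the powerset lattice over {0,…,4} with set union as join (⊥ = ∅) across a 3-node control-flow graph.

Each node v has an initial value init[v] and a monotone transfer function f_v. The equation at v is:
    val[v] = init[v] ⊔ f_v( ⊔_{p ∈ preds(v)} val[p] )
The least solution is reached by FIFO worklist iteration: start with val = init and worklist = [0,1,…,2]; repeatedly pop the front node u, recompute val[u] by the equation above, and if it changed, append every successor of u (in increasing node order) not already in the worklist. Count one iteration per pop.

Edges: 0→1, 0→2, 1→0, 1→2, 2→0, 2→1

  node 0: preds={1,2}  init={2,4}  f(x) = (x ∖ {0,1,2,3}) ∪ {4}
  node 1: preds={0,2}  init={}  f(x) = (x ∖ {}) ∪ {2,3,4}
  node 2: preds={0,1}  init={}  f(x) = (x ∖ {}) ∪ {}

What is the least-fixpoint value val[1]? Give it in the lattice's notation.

{2,3,4}

Worklist (5 pops):
  #1 pop 0: in={} → {2,4} (no change)
  #2 pop 1: in={2,4} → {2,3,4} (was {}); enqueue [0]
  #3 pop 2: in={2,3,4} → {2,3,4} (was {}); enqueue [1]
  #4 pop 0: in={2,3,4} → {2,4} (no change)
  #5 pop 1: in={2,3,4} → {2,3,4} (no change)

Fixpoint:
  val[0] = {2,4}
  val[1] = {2,3,4}
  val[2] = {2,3,4}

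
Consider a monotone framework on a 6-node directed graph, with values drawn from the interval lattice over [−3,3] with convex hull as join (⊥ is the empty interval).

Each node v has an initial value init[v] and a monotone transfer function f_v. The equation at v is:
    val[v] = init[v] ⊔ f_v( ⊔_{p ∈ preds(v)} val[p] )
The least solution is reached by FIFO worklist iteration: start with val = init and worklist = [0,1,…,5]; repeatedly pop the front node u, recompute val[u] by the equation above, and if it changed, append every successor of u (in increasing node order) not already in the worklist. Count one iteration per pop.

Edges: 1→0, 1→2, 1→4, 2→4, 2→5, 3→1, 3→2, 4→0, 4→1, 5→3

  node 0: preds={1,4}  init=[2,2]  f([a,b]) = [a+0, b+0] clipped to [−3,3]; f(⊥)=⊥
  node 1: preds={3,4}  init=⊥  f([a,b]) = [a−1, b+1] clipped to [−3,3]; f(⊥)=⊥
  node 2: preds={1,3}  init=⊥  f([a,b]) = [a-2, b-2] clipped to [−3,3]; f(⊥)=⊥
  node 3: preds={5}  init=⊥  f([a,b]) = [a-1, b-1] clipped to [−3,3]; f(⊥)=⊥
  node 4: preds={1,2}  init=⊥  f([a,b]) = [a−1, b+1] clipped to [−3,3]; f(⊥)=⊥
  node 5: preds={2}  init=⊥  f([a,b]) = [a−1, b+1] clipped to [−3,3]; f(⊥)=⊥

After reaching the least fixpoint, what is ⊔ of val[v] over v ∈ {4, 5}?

⊥

Worklist (6 pops):
  #1 pop 0: in=⊥ → [2,2] (no change)
  #2 pop 1: in=⊥ → ⊥ (no change)
  #3 pop 2: in=⊥ → ⊥ (no change)
  #4 pop 3: in=⊥ → ⊥ (no change)
  #5 pop 4: in=⊥ → ⊥ (no change)
  #6 pop 5: in=⊥ → ⊥ (no change)

Fixpoint:
  val[0] = [2,2]
  val[1] = ⊥
  val[2] = ⊥
  val[3] = ⊥
  val[4] = ⊥
  val[5] = ⊥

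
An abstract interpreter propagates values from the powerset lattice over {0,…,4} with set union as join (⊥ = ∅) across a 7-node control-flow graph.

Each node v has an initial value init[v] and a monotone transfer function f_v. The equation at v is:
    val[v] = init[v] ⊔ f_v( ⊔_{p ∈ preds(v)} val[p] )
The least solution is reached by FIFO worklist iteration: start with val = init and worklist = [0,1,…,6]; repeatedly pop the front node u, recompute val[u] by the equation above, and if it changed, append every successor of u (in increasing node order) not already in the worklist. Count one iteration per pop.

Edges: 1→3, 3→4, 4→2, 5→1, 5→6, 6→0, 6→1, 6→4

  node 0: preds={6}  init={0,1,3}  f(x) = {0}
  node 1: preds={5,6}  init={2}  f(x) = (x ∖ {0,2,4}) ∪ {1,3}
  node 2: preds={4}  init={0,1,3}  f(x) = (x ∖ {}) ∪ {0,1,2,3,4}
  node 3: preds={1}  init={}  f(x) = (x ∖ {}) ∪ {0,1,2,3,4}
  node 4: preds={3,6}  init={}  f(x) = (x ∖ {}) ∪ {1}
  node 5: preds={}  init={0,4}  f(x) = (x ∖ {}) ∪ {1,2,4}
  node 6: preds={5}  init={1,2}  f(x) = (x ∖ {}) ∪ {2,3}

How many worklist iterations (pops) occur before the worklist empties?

Iteration log — 11 steps:
  step 1. node 0  ⊔preds={1,2}  new={0,1,3}  stable
  step 2. node 1  ⊔preds={0,1,2,4}  new={1,2,3}  old={2}  +wl: 
  step 3. node 2  ⊔preds={}  new={0,1,2,3,4}  old={0,1,3}  +wl: 
  step 4. node 3  ⊔preds={1,2,3}  new={0,1,2,3,4}  old={}  +wl: 
  step 5. node 4  ⊔preds={0,1,2,3,4}  new={0,1,2,3,4}  old={}  +wl: 2
  step 6. node 5  ⊔preds={}  new={0,1,2,4}  old={0,4}  +wl: 1
  step 7. node 6  ⊔preds={0,1,2,4}  new={0,1,2,3,4}  old={1,2}  +wl: 0,4
  step 8. node 2  ⊔preds={0,1,2,3,4}  new={0,1,2,3,4}  stable
  step 9. node 1  ⊔preds={0,1,2,3,4}  new={1,2,3}  stable
  step 10. node 0  ⊔preds={0,1,2,3,4}  new={0,1,3}  stable
  step 11. node 4  ⊔preds={0,1,2,3,4}  new={0,1,2,3,4}  stable

Least fixpoint reached:
  node 0: {0,1,3}
  node 1: {1,2,3}
  node 2: {0,1,2,3,4}
  node 3: {0,1,2,3,4}
  node 4: {0,1,2,3,4}
  node 5: {0,1,2,4}
  node 6: {0,1,2,3,4}

11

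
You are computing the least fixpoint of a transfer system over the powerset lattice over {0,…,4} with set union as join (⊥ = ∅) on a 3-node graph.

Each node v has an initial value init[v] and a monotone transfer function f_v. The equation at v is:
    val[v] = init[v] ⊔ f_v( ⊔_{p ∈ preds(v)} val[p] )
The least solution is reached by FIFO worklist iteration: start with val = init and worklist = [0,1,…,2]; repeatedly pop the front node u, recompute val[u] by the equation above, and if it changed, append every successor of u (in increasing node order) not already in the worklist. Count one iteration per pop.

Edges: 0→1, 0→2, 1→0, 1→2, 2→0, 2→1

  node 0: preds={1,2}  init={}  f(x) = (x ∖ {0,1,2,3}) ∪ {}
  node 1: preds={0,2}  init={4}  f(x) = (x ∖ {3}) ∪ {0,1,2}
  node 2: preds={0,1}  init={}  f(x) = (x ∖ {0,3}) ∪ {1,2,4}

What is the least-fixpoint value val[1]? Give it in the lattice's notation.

{0,1,2,4}

Iteration log — 5 steps:
  step 1. node 0  ⊔preds={4}  new={4}  old={}  +wl: 
  step 2. node 1  ⊔preds={4}  new={0,1,2,4}  old={4}  +wl: 0
  step 3. node 2  ⊔preds={0,1,2,4}  new={1,2,4}  old={}  +wl: 1
  step 4. node 0  ⊔preds={0,1,2,4}  new={4}  stable
  step 5. node 1  ⊔preds={1,2,4}  new={0,1,2,4}  stable

Least fixpoint reached:
  node 0: {4}
  node 1: {0,1,2,4}
  node 2: {1,2,4}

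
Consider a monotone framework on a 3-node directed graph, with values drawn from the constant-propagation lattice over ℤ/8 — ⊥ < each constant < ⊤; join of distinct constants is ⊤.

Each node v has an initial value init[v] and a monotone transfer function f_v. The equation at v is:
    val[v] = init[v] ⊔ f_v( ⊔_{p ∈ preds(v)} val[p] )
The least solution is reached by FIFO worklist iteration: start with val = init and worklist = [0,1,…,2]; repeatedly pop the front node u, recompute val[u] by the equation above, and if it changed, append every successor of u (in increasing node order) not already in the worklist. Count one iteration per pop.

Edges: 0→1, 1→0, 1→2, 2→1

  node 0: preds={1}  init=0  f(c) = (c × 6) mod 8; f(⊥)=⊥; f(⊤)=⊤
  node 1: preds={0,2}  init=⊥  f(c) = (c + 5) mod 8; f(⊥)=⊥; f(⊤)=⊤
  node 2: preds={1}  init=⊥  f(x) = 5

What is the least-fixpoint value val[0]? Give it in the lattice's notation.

⊤

Worklist (7 pops):
  #1 pop 0: in=⊥ → 0 (no change)
  #2 pop 1: in=0 → 5 (was ⊥); enqueue [0]
  #3 pop 2: in=5 → 5 (was ⊥); enqueue [1]
  #4 pop 0: in=5 → ⊤ (was 0); enqueue []
  #5 pop 1: in=⊤ → ⊤ (was 5); enqueue [0,2]
  #6 pop 0: in=⊤ → ⊤ (no change)
  #7 pop 2: in=⊤ → 5 (no change)

Fixpoint:
  val[0] = ⊤
  val[1] = ⊤
  val[2] = 5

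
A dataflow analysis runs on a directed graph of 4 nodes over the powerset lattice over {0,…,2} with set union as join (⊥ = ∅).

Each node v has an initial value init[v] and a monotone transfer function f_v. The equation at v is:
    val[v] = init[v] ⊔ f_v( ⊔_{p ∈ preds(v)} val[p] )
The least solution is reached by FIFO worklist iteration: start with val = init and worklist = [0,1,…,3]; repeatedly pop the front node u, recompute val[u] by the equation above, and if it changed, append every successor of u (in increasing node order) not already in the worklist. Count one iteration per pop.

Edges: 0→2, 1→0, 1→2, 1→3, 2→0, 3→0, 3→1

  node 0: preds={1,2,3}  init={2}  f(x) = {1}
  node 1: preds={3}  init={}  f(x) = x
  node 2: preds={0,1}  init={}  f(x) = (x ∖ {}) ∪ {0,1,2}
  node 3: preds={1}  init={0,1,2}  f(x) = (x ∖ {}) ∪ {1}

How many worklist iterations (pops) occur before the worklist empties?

Iteration log — 5 steps:
  step 1. node 0  ⊔preds={0,1,2}  new={1,2}  old={2}  +wl: 
  step 2. node 1  ⊔preds={0,1,2}  new={0,1,2}  old={}  +wl: 0
  step 3. node 2  ⊔preds={0,1,2}  new={0,1,2}  old={}  +wl: 
  step 4. node 3  ⊔preds={0,1,2}  new={0,1,2}  stable
  step 5. node 0  ⊔preds={0,1,2}  new={1,2}  stable

Least fixpoint reached:
  node 0: {1,2}
  node 1: {0,1,2}
  node 2: {0,1,2}
  node 3: {0,1,2}

5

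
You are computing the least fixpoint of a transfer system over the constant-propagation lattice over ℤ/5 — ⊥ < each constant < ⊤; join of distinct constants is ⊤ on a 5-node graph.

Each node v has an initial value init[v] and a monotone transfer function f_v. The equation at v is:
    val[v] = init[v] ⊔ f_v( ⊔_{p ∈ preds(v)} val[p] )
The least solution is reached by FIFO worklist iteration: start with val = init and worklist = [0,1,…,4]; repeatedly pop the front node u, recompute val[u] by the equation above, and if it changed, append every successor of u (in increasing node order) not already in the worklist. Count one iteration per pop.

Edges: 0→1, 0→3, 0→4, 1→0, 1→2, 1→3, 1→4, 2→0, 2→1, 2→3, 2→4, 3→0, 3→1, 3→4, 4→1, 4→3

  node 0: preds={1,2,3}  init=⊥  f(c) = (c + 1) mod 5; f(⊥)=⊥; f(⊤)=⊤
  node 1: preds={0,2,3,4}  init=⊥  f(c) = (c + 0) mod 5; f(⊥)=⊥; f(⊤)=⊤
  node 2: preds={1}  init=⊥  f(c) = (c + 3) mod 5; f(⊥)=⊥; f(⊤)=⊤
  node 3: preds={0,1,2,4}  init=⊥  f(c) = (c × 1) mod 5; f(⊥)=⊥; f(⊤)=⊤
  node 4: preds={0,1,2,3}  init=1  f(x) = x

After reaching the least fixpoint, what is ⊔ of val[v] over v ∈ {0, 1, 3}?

⊤

Worklist (15 pops):
  #1 pop 0: in=⊥ → ⊥ (no change)
  #2 pop 1: in=1 → 1 (was ⊥); enqueue [0]
  #3 pop 2: in=1 → 4 (was ⊥); enqueue [1]
  #4 pop 3: in=⊤ → ⊤ (was ⊥); enqueue []
  #5 pop 4: in=⊤ → ⊤ (was 1); enqueue [3]
  #6 pop 0: in=⊤ → ⊤ (was ⊥); enqueue [4]
  #7 pop 1: in=⊤ → ⊤ (was 1); enqueue [0,2]
  #8 pop 3: in=⊤ → ⊤ (no change)
  #9 pop 4: in=⊤ → ⊤ (no change)
  #10 pop 0: in=⊤ → ⊤ (no change)
  #11 pop 2: in=⊤ → ⊤ (was 4); enqueue [0,1,3,4]
  #12 pop 0: in=⊤ → ⊤ (no change)
  #13 pop 1: in=⊤ → ⊤ (no change)
  #14 pop 3: in=⊤ → ⊤ (no change)
  #15 pop 4: in=⊤ → ⊤ (no change)

Fixpoint:
  val[0] = ⊤
  val[1] = ⊤
  val[2] = ⊤
  val[3] = ⊤
  val[4] = ⊤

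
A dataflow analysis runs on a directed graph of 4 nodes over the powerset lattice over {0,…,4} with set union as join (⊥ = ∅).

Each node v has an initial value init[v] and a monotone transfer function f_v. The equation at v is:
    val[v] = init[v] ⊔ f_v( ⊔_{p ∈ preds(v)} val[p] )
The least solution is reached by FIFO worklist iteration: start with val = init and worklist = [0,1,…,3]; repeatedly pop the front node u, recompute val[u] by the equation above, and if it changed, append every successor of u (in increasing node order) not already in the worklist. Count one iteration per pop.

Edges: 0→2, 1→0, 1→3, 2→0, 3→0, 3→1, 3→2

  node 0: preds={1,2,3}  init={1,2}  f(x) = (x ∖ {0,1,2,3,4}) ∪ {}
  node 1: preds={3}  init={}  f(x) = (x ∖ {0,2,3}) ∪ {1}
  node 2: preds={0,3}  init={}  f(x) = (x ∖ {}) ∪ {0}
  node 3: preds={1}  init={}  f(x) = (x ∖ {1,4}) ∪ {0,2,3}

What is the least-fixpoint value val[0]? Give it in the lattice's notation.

Iteration log — 8 steps:
  step 1. node 0  ⊔preds={}  new={1,2}  stable
  step 2. node 1  ⊔preds={}  new={1}  old={}  +wl: 0
  step 3. node 2  ⊔preds={1,2}  new={0,1,2}  old={}  +wl: 
  step 4. node 3  ⊔preds={1}  new={0,2,3}  old={}  +wl: 1,2
  step 5. node 0  ⊔preds={0,1,2,3}  new={1,2}  stable
  step 6. node 1  ⊔preds={0,2,3}  new={1}  stable
  step 7. node 2  ⊔preds={0,1,2,3}  new={0,1,2,3}  old={0,1,2}  +wl: 0
  step 8. node 0  ⊔preds={0,1,2,3}  new={1,2}  stable

Least fixpoint reached:
  node 0: {1,2}
  node 1: {1}
  node 2: {0,1,2,3}
  node 3: {0,2,3}

{1,2}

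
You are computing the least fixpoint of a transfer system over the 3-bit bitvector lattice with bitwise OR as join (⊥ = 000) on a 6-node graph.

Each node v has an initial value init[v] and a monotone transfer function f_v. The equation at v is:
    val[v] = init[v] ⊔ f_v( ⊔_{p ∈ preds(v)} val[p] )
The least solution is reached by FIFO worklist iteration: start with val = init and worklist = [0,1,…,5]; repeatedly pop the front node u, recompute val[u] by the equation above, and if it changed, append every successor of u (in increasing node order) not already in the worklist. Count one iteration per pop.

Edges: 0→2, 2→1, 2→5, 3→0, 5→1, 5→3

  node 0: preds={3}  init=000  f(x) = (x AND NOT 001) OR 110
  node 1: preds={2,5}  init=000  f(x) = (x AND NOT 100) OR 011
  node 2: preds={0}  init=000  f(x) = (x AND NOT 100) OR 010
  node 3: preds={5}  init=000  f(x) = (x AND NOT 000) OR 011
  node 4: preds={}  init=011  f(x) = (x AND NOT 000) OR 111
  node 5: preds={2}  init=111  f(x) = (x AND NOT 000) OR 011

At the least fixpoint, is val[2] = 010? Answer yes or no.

Worklist (8 pops):
  #1 pop 0: in=000 → 110 (was 000); enqueue []
  #2 pop 1: in=111 → 011 (was 000); enqueue []
  #3 pop 2: in=110 → 010 (was 000); enqueue [1]
  #4 pop 3: in=111 → 111 (was 000); enqueue [0]
  #5 pop 4: in=000 → 111 (was 011); enqueue []
  #6 pop 5: in=010 → 111 (no change)
  #7 pop 1: in=111 → 011 (no change)
  #8 pop 0: in=111 → 110 (no change)

Fixpoint:
  val[0] = 110
  val[1] = 011
  val[2] = 010
  val[3] = 111
  val[4] = 111
  val[5] = 111

yes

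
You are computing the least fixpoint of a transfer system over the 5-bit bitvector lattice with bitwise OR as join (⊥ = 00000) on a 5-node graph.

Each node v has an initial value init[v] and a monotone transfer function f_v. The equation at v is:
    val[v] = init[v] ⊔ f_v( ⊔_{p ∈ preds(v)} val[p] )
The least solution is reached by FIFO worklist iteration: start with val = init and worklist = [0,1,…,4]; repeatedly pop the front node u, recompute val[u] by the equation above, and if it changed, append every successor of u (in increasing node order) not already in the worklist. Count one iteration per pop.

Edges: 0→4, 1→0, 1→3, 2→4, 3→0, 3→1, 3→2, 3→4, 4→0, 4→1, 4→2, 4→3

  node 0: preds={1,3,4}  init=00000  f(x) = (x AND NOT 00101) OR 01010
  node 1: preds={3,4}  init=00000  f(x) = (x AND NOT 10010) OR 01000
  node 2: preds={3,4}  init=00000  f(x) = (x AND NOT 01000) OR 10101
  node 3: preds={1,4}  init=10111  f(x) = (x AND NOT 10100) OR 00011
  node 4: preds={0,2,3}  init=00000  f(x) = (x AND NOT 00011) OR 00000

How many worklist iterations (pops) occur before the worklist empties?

9

Worklist (9 pops):
  #1 pop 0: in=10111 → 11010 (was 00000); enqueue []
  #2 pop 1: in=10111 → 01101 (was 00000); enqueue [0]
  #3 pop 2: in=10111 → 10111 (was 00000); enqueue []
  #4 pop 3: in=01101 → 11111 (was 10111); enqueue [1,2]
  #5 pop 4: in=11111 → 11100 (was 00000); enqueue [3]
  #6 pop 0: in=11111 → 11010 (no change)
  #7 pop 1: in=11111 → 01101 (no change)
  #8 pop 2: in=11111 → 10111 (no change)
  #9 pop 3: in=11101 → 11111 (no change)

Fixpoint:
  val[0] = 11010
  val[1] = 01101
  val[2] = 10111
  val[3] = 11111
  val[4] = 11100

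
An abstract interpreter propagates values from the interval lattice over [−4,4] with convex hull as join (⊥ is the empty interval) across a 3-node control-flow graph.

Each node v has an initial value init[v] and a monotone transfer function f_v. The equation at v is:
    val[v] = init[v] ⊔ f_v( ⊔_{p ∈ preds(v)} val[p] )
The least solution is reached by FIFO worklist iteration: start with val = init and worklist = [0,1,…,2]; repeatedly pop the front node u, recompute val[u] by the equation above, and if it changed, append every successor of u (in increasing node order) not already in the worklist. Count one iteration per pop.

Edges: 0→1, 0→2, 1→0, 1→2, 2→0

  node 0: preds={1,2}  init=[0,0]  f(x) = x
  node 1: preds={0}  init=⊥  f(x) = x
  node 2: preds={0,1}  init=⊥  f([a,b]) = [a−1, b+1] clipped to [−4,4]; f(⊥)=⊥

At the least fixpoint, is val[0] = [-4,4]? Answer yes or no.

yes

Worklist (16 pops):
  #1 pop 0: in=⊥ → [0,0] (no change)
  #2 pop 1: in=[0,0] → [0,0] (was ⊥); enqueue [0]
  #3 pop 2: in=[0,0] → [-1,1] (was ⊥); enqueue []
  #4 pop 0: in=[-1,1] → [-1,1] (was [0,0]); enqueue [1,2]
  #5 pop 1: in=[-1,1] → [-1,1] (was [0,0]); enqueue [0]
  #6 pop 2: in=[-1,1] → [-2,2] (was [-1,1]); enqueue []
  #7 pop 0: in=[-2,2] → [-2,2] (was [-1,1]); enqueue [1,2]
  #8 pop 1: in=[-2,2] → [-2,2] (was [-1,1]); enqueue [0]
  #9 pop 2: in=[-2,2] → [-3,3] (was [-2,2]); enqueue []
  #10 pop 0: in=[-3,3] → [-3,3] (was [-2,2]); enqueue [1,2]
  #11 pop 1: in=[-3,3] → [-3,3] (was [-2,2]); enqueue [0]
  #12 pop 2: in=[-3,3] → [-4,4] (was [-3,3]); enqueue []
  #13 pop 0: in=[-4,4] → [-4,4] (was [-3,3]); enqueue [1,2]
  #14 pop 1: in=[-4,4] → [-4,4] (was [-3,3]); enqueue [0]
  #15 pop 2: in=[-4,4] → [-4,4] (no change)
  #16 pop 0: in=[-4,4] → [-4,4] (no change)

Fixpoint:
  val[0] = [-4,4]
  val[1] = [-4,4]
  val[2] = [-4,4]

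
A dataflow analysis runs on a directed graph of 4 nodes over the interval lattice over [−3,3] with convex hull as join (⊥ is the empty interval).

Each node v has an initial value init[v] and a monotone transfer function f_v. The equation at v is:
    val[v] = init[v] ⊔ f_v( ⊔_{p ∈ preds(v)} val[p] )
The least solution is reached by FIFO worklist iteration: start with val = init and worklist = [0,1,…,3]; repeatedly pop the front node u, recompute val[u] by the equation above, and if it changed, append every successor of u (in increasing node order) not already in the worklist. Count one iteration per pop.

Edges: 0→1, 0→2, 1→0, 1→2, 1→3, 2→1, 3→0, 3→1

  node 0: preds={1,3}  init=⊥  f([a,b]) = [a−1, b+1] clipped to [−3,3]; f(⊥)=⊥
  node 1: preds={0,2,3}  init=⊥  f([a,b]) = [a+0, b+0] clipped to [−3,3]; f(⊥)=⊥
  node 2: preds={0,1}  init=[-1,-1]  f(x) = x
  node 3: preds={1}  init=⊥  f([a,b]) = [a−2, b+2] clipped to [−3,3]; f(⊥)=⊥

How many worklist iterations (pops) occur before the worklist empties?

Worklist (14 pops):
  #1 pop 0: in=⊥ → ⊥ (no change)
  #2 pop 1: in=[-1,-1] → [-1,-1] (was ⊥); enqueue [0]
  #3 pop 2: in=[-1,-1] → [-1,-1] (no change)
  #4 pop 3: in=[-1,-1] → [-3,1] (was ⊥); enqueue [1]
  #5 pop 0: in=[-3,1] → [-3,2] (was ⊥); enqueue [2]
  #6 pop 1: in=[-3,2] → [-3,2] (was [-1,-1]); enqueue [0,3]
  #7 pop 2: in=[-3,2] → [-3,2] (was [-1,-1]); enqueue [1]
  #8 pop 0: in=[-3,2] → [-3,3] (was [-3,2]); enqueue [2]
  #9 pop 3: in=[-3,2] → [-3,3] (was [-3,1]); enqueue [0]
  #10 pop 1: in=[-3,3] → [-3,3] (was [-3,2]); enqueue [3]
  #11 pop 2: in=[-3,3] → [-3,3] (was [-3,2]); enqueue [1]
  #12 pop 0: in=[-3,3] → [-3,3] (no change)
  #13 pop 3: in=[-3,3] → [-3,3] (no change)
  #14 pop 1: in=[-3,3] → [-3,3] (no change)

Fixpoint:
  val[0] = [-3,3]
  val[1] = [-3,3]
  val[2] = [-3,3]
  val[3] = [-3,3]

14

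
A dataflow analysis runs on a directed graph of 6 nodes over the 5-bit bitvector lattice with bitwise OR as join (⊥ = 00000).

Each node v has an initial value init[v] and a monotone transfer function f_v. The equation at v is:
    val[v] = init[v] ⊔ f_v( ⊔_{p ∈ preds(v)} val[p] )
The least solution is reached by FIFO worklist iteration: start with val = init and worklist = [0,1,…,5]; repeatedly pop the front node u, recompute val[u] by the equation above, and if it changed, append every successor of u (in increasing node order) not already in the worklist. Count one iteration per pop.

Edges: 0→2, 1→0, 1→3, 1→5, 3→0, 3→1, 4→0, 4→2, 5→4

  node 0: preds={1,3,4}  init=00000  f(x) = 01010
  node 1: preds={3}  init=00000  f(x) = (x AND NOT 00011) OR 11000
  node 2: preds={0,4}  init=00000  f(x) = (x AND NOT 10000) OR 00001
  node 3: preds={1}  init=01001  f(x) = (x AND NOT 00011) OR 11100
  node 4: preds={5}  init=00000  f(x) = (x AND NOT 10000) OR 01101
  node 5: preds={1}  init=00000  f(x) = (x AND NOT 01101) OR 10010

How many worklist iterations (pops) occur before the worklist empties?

14

Trace (14 dequeues):
  [1] u=0 | in 01001 | out 01010 | prev 00000 | push {}
  [2] u=1 | in 01001 | out 11000 | prev 00000 | push {0}
  [3] u=2 | in 01010 | out 01011 | prev 00000 | push {}
  [4] u=3 | in 11000 | out 11101 | prev 01001 | push {1}
  [5] u=4 | in 00000 | out 01101 | prev 00000 | push {2}
  [6] u=5 | in 11000 | out 10010 | prev 00000 | push {4}
  [7] u=0 | in 11101 | out 01010 | ==
  [8] u=1 | in 11101 | out 11100 | prev 11000 | push {0,3,5}
  [9] u=2 | in 01111 | out 01111 | prev 01011 | push {}
  [10] u=4 | in 10010 | out 01111 | prev 01101 | push {2}
  [11] u=0 | in 11111 | out 01010 | ==
  [12] u=3 | in 11100 | out 11101 | ==
  [13] u=5 | in 11100 | out 10010 | ==
  [14] u=2 | in 01111 | out 01111 | ==

Converged values:
  [0] 01010
  [1] 11100
  [2] 01111
  [3] 11101
  [4] 01111
  [5] 10010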